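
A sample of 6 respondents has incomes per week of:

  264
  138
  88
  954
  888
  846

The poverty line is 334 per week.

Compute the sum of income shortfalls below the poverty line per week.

Below z: 88, 138, 264 (q = 3 of N = 6).
Individual gaps: 334−88 = 246; 334−138 = 196; 334−264 = 70.
Aggregate gap = 512.

512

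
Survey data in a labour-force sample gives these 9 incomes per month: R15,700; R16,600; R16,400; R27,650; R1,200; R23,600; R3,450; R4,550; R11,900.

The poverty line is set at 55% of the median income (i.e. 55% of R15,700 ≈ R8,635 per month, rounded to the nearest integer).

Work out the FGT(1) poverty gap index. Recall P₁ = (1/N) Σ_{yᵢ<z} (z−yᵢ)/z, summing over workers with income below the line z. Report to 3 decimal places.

0.215

Below z: R1,200, R3,450, R4,550 (q = 3 of N = 9).
Relative gaps: (8635−1200)/8635 = 0.8610; (8635−3450)/8635 = 0.6005; (8635−4550)/8635 = 0.4731.
Sum of shortfalls = 1.934569; P₁ averages over all N: 1.934569 / 9 = 0.215.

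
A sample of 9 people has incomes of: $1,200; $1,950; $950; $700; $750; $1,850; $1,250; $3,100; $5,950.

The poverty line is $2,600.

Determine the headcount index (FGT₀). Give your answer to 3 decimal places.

0.778

7 of the 9 people have income below $2,600.
H = 7/9 = 0.778.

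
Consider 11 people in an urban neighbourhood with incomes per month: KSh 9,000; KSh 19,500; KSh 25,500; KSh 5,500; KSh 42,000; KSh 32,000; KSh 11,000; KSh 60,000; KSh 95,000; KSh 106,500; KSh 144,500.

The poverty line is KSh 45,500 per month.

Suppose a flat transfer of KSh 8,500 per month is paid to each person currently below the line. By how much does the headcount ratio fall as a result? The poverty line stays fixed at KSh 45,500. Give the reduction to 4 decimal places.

Before: below the line — KSh 5,500, KSh 9,000, KSh 11,000, KSh 19,500, KSh 25,500, KSh 32,000, KSh 42,000; headcount ratio = 0.636364.
After the KSh 8,500 transfer: below the line — KSh 14,000, KSh 17,500, KSh 19,500, KSh 28,000, KSh 34,000, KSh 40,500; headcount ratio = 0.545455.
Reduction = 0.636364 − 0.545455 = 0.0909.

0.0909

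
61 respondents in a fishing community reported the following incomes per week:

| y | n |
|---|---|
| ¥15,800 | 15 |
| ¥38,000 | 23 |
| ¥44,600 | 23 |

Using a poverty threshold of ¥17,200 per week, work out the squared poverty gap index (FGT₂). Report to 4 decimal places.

0.0016

Incomes under z: 15×¥15,800 (q = 15 of N = 61).
Relative gaps: (17200−15800)/17200 = 0.0814 (×15).
Squared: 0.0066 (×15).
Sum = 0.099378; P₂ = 0.099378 / 61 = 0.0016.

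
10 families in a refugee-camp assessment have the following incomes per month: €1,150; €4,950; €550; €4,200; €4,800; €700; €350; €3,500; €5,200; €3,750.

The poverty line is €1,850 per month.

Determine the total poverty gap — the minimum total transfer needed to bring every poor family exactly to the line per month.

Below z: €350, €550, €700, €1,150 (q = 4 of N = 10).
Individual gaps: 1850−350 = 1500; 1850−550 = 1300; 1850−700 = 1150; 1850−1150 = 700.
Aggregate gap = €4,650.

€4,650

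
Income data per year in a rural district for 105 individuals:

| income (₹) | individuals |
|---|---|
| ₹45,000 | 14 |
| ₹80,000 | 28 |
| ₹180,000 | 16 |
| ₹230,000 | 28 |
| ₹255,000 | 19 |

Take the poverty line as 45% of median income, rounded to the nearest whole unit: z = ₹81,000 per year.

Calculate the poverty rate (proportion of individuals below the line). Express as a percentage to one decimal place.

40.0%

42 of the 105 individuals have income below ₹81,000.
H = 42/105 = 40.0%.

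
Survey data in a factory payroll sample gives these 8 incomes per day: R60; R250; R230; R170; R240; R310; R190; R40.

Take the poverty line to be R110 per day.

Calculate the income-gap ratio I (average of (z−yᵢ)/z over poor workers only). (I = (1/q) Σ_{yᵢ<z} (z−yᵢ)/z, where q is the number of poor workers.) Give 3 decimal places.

0.545

Poor units: R40, R60 (q = 2 of N = 8).
Shortfall ratios (z−y)/z: 0.6364, 0.4545; sum = 1.090909.
I averages over the q = 2 poor units only: 1.090909 / 2 = 0.545.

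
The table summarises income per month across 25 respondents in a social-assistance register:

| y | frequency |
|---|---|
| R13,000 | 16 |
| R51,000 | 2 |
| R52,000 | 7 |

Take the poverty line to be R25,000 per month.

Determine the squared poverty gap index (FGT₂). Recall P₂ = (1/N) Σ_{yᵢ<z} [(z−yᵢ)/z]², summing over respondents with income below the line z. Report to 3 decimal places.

Below z: 16×R13,000 (q = 16 of N = 25).
Gap ratios (z−y)/z: (25000−13000)/25000 = 0.4800 (×16).
Squared: 0.2304 (×16).
Sum = 3.686400; P₂ = 3.686400 / 25 = 0.147.

0.147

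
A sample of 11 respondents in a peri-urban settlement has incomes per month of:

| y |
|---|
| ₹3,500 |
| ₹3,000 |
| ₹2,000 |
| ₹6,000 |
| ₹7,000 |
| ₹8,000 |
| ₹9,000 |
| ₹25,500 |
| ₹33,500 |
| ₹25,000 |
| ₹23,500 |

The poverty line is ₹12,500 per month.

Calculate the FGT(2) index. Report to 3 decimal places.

Below the line: ₹2,000, ₹3,000, ₹3,500, ₹6,000, ₹7,000, ₹8,000, ₹9,000 (q = 7 of N = 11).
Gap ratios (z−y)/z: (12500−2000)/12500 = 0.8400; (12500−3000)/12500 = 0.7600; (12500−3500)/12500 = 0.7200; (12500−6000)/12500 = 0.5200; (12500−7000)/12500 = 0.4400; (12500−8000)/12500 = 0.3600; (12500−9000)/12500 = 0.2800.
Squared: 0.7056; 0.5776; 0.5184; 0.2704; 0.1936; 0.1296; 0.0784.
Sum = 2.473600; P₂ = 2.473600 / 11 = 0.225.

0.225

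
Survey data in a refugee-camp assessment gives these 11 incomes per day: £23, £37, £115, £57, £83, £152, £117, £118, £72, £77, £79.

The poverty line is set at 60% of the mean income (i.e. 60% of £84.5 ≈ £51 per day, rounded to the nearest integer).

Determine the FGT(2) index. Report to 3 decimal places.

0.034

Poor units: £23, £37 (q = 2 of N = 11).
Relative gaps: (51−23)/51 = 0.5490; (51−37)/51 = 0.2745.
Squared: 0.3014; 0.0754.
Sum = 0.376778; P₂ = 0.376778 / 11 = 0.034.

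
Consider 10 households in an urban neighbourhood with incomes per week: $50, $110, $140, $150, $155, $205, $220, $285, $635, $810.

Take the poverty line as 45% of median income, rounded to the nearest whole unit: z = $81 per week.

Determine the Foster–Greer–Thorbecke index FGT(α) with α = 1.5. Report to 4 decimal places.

0.0237

Below the line: $50 (q = 1 of N = 10).
Normalized shortfalls: (81−50)/81 = 0.3827.
Raised to α = 1.5: 0.23676.
Sum = 0.236764; FGT(1.5) = 0.236764 / 10 = 0.0237.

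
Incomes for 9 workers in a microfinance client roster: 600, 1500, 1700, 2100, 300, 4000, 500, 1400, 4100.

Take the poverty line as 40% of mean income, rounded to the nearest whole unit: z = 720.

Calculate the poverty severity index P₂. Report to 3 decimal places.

Poor units: 300, 500, 600 (q = 3 of N = 9).
Relative gaps: (720−300)/720 = 0.5833; (720−500)/720 = 0.3056; (720−600)/720 = 0.1667.
Squared: 0.3403; 0.0934; 0.0278.
Sum = 0.461420; P₂ = 0.461420 / 9 = 0.051.

0.051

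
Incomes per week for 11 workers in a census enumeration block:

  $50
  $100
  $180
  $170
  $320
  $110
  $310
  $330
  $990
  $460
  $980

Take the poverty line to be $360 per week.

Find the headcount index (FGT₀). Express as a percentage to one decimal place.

8 of the 11 workers have income below $360.
H = 8/11 = 72.7%.

72.7%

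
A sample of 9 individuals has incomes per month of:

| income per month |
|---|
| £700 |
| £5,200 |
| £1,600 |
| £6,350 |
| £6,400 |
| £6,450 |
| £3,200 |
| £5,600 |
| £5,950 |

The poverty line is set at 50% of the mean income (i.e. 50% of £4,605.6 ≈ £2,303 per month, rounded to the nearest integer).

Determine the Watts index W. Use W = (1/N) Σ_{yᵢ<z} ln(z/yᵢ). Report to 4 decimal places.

Incomes under z: £700, £1,600 (q = 2 of N = 9).
ln(z/y) terms: ln(2303/700) = 1.1909; ln(2303/1600) = 0.3642.
W = 1.555097 / 9 = 0.1728.

0.1728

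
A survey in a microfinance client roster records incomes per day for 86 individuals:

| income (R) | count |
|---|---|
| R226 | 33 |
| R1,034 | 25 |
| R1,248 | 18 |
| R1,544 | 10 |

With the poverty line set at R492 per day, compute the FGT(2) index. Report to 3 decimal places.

Incomes under z: 33×R226 (q = 33 of N = 86).
Normalized shortfalls: (492−226)/492 = 0.5407 (×33).
Squared: 0.2923 (×33).
Sum = 9.645994; P₂ = 9.645994 / 86 = 0.112.

0.112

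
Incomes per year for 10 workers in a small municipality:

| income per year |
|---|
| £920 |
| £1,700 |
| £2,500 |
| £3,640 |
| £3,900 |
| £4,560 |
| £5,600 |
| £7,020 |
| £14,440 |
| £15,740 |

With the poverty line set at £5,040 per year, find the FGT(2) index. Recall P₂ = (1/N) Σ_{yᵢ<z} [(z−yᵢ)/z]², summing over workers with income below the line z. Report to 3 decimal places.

0.150

Incomes under z: £920, £1,700, £2,500, £3,640, £3,900, £4,560 (q = 6 of N = 10).
Shortfall ratios: (5040−920)/5040 = 0.8175; (5040−1700)/5040 = 0.6627; (5040−2500)/5040 = 0.5040; (5040−3640)/5040 = 0.2778; (5040−3900)/5040 = 0.2262; (5040−4560)/5040 = 0.0952.
Squared: 0.6682; 0.4392; 0.2540; 0.0772; 0.0512; 0.0091.
Sum = 1.498787; P₂ = 1.498787 / 10 = 0.150.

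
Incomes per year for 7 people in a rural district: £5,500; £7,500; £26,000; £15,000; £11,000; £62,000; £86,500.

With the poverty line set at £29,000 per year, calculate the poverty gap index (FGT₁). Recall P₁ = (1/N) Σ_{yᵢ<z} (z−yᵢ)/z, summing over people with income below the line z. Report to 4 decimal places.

0.3941

Below z: £5,500, £7,500, £11,000, £15,000, £26,000 (q = 5 of N = 7).
Gap ratios (z−y)/z: (29000−5500)/29000 = 0.8103; (29000−7500)/29000 = 0.7414; (29000−11000)/29000 = 0.6207; (29000−15000)/29000 = 0.4828; (29000−26000)/29000 = 0.1034.
Σ = 2.758621. Dividing by the full population N = 7 gives P₁ = 0.3941.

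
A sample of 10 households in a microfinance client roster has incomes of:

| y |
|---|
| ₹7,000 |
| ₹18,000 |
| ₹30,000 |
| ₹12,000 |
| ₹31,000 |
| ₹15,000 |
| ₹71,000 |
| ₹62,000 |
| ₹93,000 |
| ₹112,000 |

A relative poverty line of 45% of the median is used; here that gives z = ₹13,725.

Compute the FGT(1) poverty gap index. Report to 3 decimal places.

0.062

Poor units: ₹7,000, ₹12,000 (q = 2 of N = 10).
Relative gaps: (13725−7000)/13725 = 0.4900; (13725−12000)/13725 = 0.1257.
Sum of shortfalls = 0.615665; P₁ averages over all N: 0.615665 / 10 = 0.062.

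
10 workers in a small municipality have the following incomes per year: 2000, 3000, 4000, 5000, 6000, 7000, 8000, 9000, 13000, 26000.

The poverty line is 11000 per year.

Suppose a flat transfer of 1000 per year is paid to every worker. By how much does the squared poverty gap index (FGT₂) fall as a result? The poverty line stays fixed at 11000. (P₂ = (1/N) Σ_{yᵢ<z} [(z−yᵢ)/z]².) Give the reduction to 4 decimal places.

Before: below the line — 2000, 3000, 4000, 5000, 6000, 7000, 8000, 9000; squared poverty gap index (FGT₂) = 0.234711.
After the 1000 transfer: below the line — 3000, 4000, 5000, 6000, 7000, 8000, 9000, 10000; squared poverty gap index (FGT₂) = 0.168595.
Reduction = 0.234711 − 0.168595 = 0.0661.

0.0661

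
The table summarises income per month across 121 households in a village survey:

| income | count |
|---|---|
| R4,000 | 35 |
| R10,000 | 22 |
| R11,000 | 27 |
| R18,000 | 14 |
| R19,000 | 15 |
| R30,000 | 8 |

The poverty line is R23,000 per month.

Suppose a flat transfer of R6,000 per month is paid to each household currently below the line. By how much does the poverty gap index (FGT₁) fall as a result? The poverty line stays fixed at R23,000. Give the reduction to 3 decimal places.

Before: below the line — 35×R4,000, 22×R10,000, 27×R11,000, 14×R18,000, 15×R19,000; poverty gap index (FGT₁) = 0.50485.
After the R6,000 transfer: below the line — 35×R10,000, 22×R16,000, 27×R17,000; poverty gap index (FGT₁) = 0.27704.
Reduction = 0.50485 − 0.27704 = 0.228.

0.228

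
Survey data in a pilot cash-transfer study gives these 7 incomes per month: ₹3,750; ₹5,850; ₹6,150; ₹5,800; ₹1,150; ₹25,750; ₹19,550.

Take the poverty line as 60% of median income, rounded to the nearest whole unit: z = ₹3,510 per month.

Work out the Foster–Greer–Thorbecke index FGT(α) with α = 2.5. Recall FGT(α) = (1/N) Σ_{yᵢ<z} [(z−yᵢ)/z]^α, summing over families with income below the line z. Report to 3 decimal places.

Poor units: ₹1,150 (q = 1 of N = 7).
Relative gaps: (3510−1150)/3510 = 0.6724.
Raised to α = 2.5: 0.37069.
Sum = 0.370691; FGT(2.5) = 0.370691 / 7 = 0.053.

0.053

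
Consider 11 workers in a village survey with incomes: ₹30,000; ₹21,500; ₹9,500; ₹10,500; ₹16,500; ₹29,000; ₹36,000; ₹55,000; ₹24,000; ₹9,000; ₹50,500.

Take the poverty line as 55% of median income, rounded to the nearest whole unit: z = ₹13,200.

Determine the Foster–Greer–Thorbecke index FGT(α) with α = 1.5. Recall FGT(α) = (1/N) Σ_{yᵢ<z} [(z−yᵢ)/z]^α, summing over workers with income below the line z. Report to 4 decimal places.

0.0382

Below the line: ₹9,000, ₹9,500, ₹10,500 (q = 3 of N = 11).
Shortfall ratios: (13200−9000)/13200 = 0.3182; (13200−9500)/13200 = 0.2803; (13200−10500)/13200 = 0.2045.
Raised to α = 1.5: 0.17948; 0.14840; 0.09251.
Sum = 0.420391; FGT(1.5) = 0.420391 / 11 = 0.0382.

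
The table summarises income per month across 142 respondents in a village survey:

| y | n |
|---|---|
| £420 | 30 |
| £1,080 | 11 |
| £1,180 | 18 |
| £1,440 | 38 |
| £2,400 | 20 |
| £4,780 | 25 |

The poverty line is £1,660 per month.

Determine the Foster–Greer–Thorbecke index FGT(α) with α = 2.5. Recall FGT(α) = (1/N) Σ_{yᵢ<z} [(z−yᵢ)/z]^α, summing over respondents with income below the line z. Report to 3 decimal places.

0.115

Below z: 30×£420, 11×£1,080, 18×£1,180, 38×£1,440 (q = 97 of N = 142).
Gap ratios (z−y)/z: (1660−420)/1660 = 0.7470 (×30); (1660−1080)/1660 = 0.3494 (×11); (1660−1180)/1660 = 0.2892 (×18); (1660−1440)/1660 = 0.1325 (×38).
Raised to α = 2.5: 0.48226 (×30); 0.07216 (×11); 0.04496 (×18); 0.00639 (×38).
Sum = 16.313930; FGT(2.5) = 16.313930 / 142 = 0.115.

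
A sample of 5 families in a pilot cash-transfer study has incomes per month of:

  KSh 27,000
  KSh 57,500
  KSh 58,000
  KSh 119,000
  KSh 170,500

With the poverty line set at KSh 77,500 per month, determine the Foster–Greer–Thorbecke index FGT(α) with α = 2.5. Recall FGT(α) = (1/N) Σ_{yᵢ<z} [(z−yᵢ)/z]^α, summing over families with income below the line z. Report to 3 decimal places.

0.082

Incomes under z: KSh 27,000, KSh 57,500, KSh 58,000 (q = 3 of N = 5).
Relative gaps: (77500−27000)/77500 = 0.6516; (77500−57500)/77500 = 0.2581; (77500−58000)/77500 = 0.2516.
Raised to α = 2.5: 0.34275; 0.03383; 0.03176.
Sum = 0.408335; FGT(2.5) = 0.408335 / 5 = 0.082.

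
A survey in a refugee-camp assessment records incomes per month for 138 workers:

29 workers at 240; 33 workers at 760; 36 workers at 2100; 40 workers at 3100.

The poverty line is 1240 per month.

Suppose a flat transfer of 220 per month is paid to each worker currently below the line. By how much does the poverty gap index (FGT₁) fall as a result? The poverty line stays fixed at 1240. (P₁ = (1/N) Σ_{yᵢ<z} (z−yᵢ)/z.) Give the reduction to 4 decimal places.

Before: below the line — 29×240, 33×760; poverty gap index (FGT₁) = 0.262038.
After the 220 transfer: below the line — 29×460, 33×980; poverty gap index (FGT₁) = 0.182328.
Reduction = 0.262038 − 0.182328 = 0.0797.

0.0797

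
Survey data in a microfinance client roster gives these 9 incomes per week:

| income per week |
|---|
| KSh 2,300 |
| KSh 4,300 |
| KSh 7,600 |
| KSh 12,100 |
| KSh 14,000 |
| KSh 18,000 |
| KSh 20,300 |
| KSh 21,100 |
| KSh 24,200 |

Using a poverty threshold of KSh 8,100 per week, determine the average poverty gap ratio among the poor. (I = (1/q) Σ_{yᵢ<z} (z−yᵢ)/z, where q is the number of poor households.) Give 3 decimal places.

0.416

Below the line: KSh 2,300, KSh 4,300, KSh 7,600 (q = 3 of N = 9).
Shortfall ratios (z−y)/z: 0.7160, 0.4691, 0.0617; sum = 1.246914.
I averages over the q = 3 poor units only: 1.246914 / 3 = 0.416.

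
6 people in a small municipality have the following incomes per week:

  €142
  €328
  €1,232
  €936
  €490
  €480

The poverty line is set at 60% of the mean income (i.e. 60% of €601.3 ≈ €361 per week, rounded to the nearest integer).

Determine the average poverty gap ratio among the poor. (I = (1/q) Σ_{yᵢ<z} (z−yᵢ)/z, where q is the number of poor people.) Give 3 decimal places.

Poor units: €142, €328 (q = 2 of N = 6).
Shortfall ratios (z−y)/z: 0.6066, 0.0914; sum = 0.698061.
I averages over the q = 2 poor units only: 0.698061 / 2 = 0.349.

0.349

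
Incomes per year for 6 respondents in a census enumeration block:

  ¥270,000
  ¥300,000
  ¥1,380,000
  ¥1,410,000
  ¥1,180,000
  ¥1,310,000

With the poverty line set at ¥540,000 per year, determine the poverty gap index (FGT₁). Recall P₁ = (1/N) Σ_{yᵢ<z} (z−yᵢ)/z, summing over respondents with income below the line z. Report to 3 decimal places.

0.157

Poor units: ¥270,000, ¥300,000 (q = 2 of N = 6).
Relative gaps: (540000−270000)/540000 = 0.5000; (540000−300000)/540000 = 0.4444.
Σ = 0.944444. Dividing by the full population N = 6 gives P₁ = 0.157.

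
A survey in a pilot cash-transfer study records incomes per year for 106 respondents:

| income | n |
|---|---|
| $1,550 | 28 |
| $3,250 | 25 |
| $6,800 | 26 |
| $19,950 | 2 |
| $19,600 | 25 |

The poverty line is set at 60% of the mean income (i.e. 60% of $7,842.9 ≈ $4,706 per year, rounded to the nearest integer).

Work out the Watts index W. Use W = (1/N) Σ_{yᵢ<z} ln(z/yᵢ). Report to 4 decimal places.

Below z: 28×$1,550, 25×$3,250 (q = 53 of N = 106).
Log gaps: ln(4706/1550) = 1.1106 (×28); ln(4706/3250) = 0.3702 (×25).
W = 40.350916 / 106 = 0.3807.

0.3807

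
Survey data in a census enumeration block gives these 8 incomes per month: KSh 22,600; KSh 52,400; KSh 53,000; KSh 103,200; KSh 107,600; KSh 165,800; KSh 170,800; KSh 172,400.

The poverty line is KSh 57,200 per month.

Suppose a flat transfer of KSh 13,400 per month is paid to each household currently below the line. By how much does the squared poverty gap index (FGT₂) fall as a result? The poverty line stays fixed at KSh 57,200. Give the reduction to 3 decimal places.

Before: below the line — KSh 22,600, KSh 52,400, KSh 53,000; squared poverty gap index (FGT₂) = 0.04729.
After the KSh 13,400 transfer: below the line — KSh 36,000; squared poverty gap index (FGT₂) = 0.01717.
Reduction = 0.04729 − 0.01717 = 0.030.

0.030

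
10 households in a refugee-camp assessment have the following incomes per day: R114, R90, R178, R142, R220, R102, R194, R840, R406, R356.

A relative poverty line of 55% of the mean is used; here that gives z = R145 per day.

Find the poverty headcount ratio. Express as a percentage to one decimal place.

4 of the 10 households have income below R145.
H = 4/10 = 40.0%.

40.0%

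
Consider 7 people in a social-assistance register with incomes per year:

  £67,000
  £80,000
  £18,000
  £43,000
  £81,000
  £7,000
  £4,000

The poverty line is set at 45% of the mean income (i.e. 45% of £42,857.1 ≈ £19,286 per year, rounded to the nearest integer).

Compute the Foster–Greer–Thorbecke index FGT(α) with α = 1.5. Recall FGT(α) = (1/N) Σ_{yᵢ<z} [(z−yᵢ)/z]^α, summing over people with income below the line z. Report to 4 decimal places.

Incomes under z: £4,000, £7,000, £18,000 (q = 3 of N = 7).
Normalized shortfalls: (19286−4000)/19286 = 0.7926; (19286−7000)/19286 = 0.6370; (19286−18000)/19286 = 0.0667.
Raised to α = 1.5: 0.70563; 0.50846; 0.01722.
Sum = 1.231304; FGT(1.5) = 1.231304 / 7 = 0.1759.

0.1759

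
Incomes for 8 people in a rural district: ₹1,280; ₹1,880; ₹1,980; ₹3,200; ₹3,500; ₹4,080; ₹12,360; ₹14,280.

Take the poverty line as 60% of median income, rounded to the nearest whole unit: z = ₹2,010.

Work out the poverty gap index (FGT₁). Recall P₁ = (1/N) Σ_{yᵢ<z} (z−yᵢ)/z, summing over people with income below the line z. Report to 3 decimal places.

0.055

Below the line: ₹1,280, ₹1,880, ₹1,980 (q = 3 of N = 8).
Shortfall ratios: (2010−1280)/2010 = 0.3632; (2010−1880)/2010 = 0.0647; (2010−1980)/2010 = 0.0149.
Sum of shortfalls = 0.442786; P₁ averages over all N: 0.442786 / 8 = 0.055.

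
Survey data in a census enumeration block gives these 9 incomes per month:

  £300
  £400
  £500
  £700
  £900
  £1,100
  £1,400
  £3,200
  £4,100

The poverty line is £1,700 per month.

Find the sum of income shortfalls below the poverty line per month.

£6,600

Below the line: £300, £400, £500, £700, £900, £1,100, £1,400 (q = 7 of N = 9).
Individual gaps: 1700−300 = 1400; 1700−400 = 1300; 1700−500 = 1200; 1700−700 = 1000; 1700−900 = 800; 1700−1100 = 600; 1700−1400 = 300.
Aggregate gap = £6,600.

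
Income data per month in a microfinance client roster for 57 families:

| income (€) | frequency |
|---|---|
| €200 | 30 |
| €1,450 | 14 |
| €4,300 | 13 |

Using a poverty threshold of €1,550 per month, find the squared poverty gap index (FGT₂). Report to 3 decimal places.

Below the line: 30×€200, 14×€1,450 (q = 44 of N = 57).
Gap ratios (z−y)/z: (1550−200)/1550 = 0.8710 (×30); (1550−1450)/1550 = 0.0645 (×14).
Squared: 0.7586 (×30); 0.0042 (×14).
Sum = 22.815817; P₂ = 22.815817 / 57 = 0.400.

0.400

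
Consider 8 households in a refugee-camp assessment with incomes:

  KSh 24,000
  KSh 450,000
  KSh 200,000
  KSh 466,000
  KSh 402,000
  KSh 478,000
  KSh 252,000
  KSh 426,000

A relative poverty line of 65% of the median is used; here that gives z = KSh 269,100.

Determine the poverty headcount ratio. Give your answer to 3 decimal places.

3 of the 8 households have income below KSh 269,100.
H = 3/8 = 0.375.

0.375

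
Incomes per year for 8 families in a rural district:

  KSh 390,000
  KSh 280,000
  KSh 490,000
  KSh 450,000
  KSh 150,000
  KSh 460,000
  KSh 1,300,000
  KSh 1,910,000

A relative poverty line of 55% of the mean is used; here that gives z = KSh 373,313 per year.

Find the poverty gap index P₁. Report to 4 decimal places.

0.1060

Below z: KSh 150,000, KSh 280,000 (q = 2 of N = 8).
Relative gaps: (373313−150000)/373313 = 0.5982; (373313−280000)/373313 = 0.2500.
Σ = 0.848152. Dividing by the full population N = 8 gives P₁ = 0.1060.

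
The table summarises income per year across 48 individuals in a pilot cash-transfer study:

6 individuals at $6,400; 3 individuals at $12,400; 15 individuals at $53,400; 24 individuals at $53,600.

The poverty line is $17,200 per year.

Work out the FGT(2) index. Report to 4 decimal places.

Below the line: 6×$6,400, 3×$12,400 (q = 9 of N = 48).
Shortfall ratios: (17200−6400)/17200 = 0.6279 (×6); (17200−12400)/17200 = 0.2791 (×3).
Squared: 0.3943 (×6); 0.0779 (×3).
Sum = 2.599243; P₂ = 2.599243 / 48 = 0.0542.

0.0542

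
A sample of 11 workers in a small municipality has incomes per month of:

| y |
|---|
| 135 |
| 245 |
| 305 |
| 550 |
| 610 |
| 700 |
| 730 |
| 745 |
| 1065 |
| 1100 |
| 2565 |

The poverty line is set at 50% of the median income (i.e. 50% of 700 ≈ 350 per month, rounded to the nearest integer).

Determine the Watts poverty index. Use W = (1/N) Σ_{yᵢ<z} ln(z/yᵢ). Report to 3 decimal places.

0.132

Below z: 135, 245, 305 (q = 3 of N = 11).
ln(z/y) terms: ln(350/135) = 0.9527; ln(350/245) = 0.3567; ln(350/305) = 0.1376.
W = 1.446955 / 11 = 0.132.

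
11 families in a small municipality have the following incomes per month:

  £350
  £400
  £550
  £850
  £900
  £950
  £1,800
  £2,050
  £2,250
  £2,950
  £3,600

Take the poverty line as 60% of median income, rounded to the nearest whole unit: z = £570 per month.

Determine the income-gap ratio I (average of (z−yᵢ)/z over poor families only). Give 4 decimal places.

Poor units: £350, £400, £550 (q = 3 of N = 11).
Relative gaps: 0.3860, 0.2982, 0.0351; sum = 0.719298.
The income-gap ratio divides by q (the poor only): 0.719298 / 3 = 0.2398.

0.2398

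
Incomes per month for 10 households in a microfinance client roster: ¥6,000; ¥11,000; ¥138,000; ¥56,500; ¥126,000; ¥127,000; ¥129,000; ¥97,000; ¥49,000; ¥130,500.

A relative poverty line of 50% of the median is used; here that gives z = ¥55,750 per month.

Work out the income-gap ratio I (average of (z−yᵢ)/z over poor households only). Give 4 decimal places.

Poor units: ¥6,000, ¥11,000, ¥49,000 (q = 3 of N = 10).
Shortfall ratios (z−y)/z: 0.8924, 0.8027, 0.1211; sum = 1.816143.
The income-gap ratio divides by q (the poor only): 1.816143 / 3 = 0.6054.

0.6054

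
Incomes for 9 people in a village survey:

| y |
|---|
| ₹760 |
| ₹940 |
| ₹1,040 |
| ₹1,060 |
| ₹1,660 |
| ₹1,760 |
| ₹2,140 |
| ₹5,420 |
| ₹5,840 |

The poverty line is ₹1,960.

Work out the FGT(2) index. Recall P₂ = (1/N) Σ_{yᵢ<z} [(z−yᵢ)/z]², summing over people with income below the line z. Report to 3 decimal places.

Below the line: ₹760, ₹940, ₹1,040, ₹1,060, ₹1,660, ₹1,760 (q = 6 of N = 9).
Shortfall ratios: (1960−760)/1960 = 0.6122; (1960−940)/1960 = 0.5204; (1960−1040)/1960 = 0.4694; (1960−1060)/1960 = 0.4592; (1960−1660)/1960 = 0.1531; (1960−1760)/1960 = 0.1020.
Squared: 0.3748; 0.2708; 0.2203; 0.2108; 0.0234; 0.0104.
Sum = 1.110683; P₂ = 1.110683 / 9 = 0.123.

0.123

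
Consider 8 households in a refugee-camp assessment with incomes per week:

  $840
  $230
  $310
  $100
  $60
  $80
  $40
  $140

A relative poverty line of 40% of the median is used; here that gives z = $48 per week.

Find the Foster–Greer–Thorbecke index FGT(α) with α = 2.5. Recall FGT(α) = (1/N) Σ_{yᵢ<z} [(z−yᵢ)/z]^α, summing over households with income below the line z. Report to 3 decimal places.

0.001

Incomes under z: $40 (q = 1 of N = 8).
Shortfall ratios: (48−40)/48 = 0.1667.
Raised to α = 2.5: 0.01134.
Sum = 0.011340; FGT(2.5) = 0.011340 / 8 = 0.001.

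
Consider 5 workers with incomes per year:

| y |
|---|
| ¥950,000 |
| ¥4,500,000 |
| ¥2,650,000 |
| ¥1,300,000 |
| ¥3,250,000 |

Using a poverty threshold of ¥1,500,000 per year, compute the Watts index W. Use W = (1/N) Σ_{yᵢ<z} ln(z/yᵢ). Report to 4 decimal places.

Below z: ¥950,000, ¥1,300,000 (q = 2 of N = 5).
Log gaps: ln(1500000/950000) = 0.4568; ln(1500000/1300000) = 0.1431.
W = 0.599859 / 5 = 0.1200.

0.1200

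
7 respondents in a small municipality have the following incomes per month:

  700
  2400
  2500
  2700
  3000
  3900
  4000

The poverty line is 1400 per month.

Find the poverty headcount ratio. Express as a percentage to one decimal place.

1 of the 7 respondents have income below 1400.
H = 1/7 = 14.3%.

14.3%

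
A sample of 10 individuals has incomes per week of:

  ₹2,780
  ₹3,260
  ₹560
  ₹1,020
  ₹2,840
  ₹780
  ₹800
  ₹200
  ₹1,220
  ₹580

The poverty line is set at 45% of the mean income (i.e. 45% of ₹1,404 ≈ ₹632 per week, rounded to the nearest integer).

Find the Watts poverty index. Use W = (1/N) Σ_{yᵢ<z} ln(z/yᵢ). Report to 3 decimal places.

0.136

Below the line: ₹200, ₹560, ₹580 (q = 3 of N = 10).
ln(z/y) terms: ln(632/200) = 1.1506; ln(632/560) = 0.1210; ln(632/580) = 0.0859.
W = 1.357386 / 10 = 0.136.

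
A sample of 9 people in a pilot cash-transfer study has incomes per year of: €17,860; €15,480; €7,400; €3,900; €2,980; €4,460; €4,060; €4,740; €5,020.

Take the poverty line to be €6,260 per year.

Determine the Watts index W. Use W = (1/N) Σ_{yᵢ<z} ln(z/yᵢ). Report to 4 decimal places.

0.2763

Below the line: €2,980, €3,900, €4,060, €4,460, €4,740, €5,020 (q = 6 of N = 9).
Log shortfalls: ln(6260/2980) = 0.7423; ln(6260/3900) = 0.4732; ln(6260/4060) = 0.4330; ln(6260/4460) = 0.3390; ln(6260/4740) = 0.2781; ln(6260/5020) = 0.2208.
W = 2.486382 / 9 = 0.2763.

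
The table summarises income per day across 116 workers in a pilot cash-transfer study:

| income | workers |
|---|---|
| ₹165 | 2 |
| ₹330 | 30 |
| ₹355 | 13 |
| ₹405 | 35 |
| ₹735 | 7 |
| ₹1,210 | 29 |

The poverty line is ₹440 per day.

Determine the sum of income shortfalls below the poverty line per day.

Incomes under z: 2×₹165, 30×₹330, 13×₹355, 35×₹405 (q = 80 of N = 116).
Individual gaps: 2×(440−165) = 550; 30×(440−330) = 3300; 13×(440−355) = 1105; 35×(440−405) = 1225.
Aggregate gap = ₹6,180.

₹6,180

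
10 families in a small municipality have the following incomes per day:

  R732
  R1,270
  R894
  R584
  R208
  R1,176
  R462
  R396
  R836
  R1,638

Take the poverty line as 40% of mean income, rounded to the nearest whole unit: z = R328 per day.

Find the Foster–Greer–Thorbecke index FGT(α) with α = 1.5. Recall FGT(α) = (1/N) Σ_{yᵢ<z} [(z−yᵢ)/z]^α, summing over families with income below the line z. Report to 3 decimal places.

0.022

Below the line: R208 (q = 1 of N = 10).
Shortfall ratios: (328−208)/328 = 0.3659.
Raised to α = 1.5: 0.22129.
Sum = 0.221290; FGT(1.5) = 0.221290 / 10 = 0.022.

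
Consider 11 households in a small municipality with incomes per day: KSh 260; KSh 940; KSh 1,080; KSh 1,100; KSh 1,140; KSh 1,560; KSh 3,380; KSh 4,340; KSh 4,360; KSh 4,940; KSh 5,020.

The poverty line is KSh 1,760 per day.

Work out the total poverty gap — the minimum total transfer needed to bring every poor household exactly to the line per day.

KSh 4,480

Poor units: KSh 260, KSh 940, KSh 1,080, KSh 1,100, KSh 1,140, KSh 1,560 (q = 6 of N = 11).
Individual gaps: 1760−260 = 1500; 1760−940 = 820; 1760−1080 = 680; 1760−1100 = 660; 1760−1140 = 620; 1760−1560 = 200.
Aggregate gap = KSh 4,480.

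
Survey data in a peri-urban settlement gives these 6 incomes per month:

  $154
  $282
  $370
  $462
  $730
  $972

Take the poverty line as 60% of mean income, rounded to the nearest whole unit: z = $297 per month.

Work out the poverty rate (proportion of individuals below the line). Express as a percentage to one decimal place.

33.3%

2 of the 6 individuals have income below $297.
H = 2/6 = 33.3%.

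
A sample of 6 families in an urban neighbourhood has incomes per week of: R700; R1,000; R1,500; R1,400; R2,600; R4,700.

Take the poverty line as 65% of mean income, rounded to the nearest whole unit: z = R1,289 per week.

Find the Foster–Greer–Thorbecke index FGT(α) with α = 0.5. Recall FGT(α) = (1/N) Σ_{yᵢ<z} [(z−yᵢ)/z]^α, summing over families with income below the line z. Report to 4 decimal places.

Incomes under z: R700, R1,000 (q = 2 of N = 6).
Gap ratios (z−y)/z: (1289−700)/1289 = 0.4569; (1289−1000)/1289 = 0.2242.
Raised to α = 0.5: 0.67598; 0.47350.
Sum = 1.149479; FGT(0.5) = 1.149479 / 6 = 0.1916.

0.1916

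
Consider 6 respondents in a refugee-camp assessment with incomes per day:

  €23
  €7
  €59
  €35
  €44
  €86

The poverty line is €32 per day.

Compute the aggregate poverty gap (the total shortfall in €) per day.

Poor units: €7, €23 (q = 2 of N = 6).
Individual gaps: 32−7 = 25; 32−23 = 9.
Aggregate gap = €34.

€34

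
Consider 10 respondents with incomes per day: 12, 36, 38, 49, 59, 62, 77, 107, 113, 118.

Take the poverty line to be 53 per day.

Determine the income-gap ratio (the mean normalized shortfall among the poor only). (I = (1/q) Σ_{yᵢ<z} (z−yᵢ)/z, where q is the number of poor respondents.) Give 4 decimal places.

Below the line: 12, 36, 38, 49 (q = 4 of N = 10).
Relative gaps: 0.7736, 0.3208, 0.2830, 0.0755; sum = 1.452830.
I averages over the q = 4 poor units only: 1.452830 / 4 = 0.3632.

0.3632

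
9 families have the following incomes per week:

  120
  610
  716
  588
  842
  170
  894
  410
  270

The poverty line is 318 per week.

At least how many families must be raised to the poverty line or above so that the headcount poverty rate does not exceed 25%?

1

Currently q = 3 of N = 9 are below the line (H = 0.333).
A headcount ratio of at most 25% allows at most ⌊0.25 × 9⌋ = 2 poor families.
So at least 3 − 2 = 1 must be lifted.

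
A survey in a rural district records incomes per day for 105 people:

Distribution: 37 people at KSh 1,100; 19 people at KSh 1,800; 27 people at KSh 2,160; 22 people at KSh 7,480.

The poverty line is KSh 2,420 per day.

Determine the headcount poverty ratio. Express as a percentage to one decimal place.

79.0%

83 of the 105 people have income below KSh 2,420.
H = 83/105 = 79.0%.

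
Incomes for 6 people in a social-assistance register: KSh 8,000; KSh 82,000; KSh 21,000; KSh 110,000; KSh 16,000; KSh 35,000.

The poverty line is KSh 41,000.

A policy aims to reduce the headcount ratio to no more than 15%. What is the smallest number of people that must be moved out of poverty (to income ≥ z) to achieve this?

4 of the 6 people are poor, so H = 4/6 = 0.667.
A headcount ratio of at most 15% allows at most ⌊0.15 × 6⌋ = 0 poor people.
So at least 4 − 0 = 4 must be lifted.

4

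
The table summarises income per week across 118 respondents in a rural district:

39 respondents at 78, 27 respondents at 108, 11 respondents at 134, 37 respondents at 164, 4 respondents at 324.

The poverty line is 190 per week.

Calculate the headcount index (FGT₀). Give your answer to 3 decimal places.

114 of the 118 respondents have income below 190.
H = 114/118 = 0.966.

0.966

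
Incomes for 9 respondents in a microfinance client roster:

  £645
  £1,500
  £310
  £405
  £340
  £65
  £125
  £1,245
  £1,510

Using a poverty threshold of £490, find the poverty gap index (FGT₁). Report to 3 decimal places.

Below the line: £65, £125, £310, £340, £405 (q = 5 of N = 9).
Relative gaps: (490−65)/490 = 0.8673; (490−125)/490 = 0.7449; (490−310)/490 = 0.3673; (490−340)/490 = 0.3061; (490−405)/490 = 0.1735.
Σ = 2.459184. Dividing by the full population N = 9 gives P₁ = 0.273.

0.273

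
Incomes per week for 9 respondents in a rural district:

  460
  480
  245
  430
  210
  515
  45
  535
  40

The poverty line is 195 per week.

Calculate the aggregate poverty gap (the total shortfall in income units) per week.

305

Below the line: 40, 45 (q = 2 of N = 9).
Individual gaps: 195−40 = 155; 195−45 = 150.
Aggregate gap = 305.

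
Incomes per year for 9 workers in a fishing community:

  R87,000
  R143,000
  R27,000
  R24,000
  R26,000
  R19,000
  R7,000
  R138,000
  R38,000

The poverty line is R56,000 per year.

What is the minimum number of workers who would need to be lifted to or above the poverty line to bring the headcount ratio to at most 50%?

2

Currently q = 6 of N = 9 are below the line (H = 0.667).
A headcount ratio of at most 50% allows at most ⌊0.50 × 9⌋ = 4 poor workers.
So at least 6 − 4 = 2 must be lifted.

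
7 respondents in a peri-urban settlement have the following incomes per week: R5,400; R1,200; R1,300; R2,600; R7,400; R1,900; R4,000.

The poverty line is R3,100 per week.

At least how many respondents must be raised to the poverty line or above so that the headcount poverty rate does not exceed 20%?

Currently q = 4 of N = 7 are below the line (H = 0.571).
A headcount ratio of at most 20% allows at most ⌊0.20 × 7⌋ = 1 poor respondents.
So at least 4 − 1 = 3 must be lifted.

3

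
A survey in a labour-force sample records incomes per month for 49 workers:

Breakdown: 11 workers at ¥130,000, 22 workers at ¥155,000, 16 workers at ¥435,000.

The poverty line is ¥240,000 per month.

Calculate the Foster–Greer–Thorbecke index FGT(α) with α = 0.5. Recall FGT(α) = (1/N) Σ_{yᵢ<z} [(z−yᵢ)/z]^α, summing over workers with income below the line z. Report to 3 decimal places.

Incomes under z: 11×¥130,000, 22×¥155,000 (q = 33 of N = 49).
Gap ratios (z−y)/z: (240000−130000)/240000 = 0.4583 (×11); (240000−155000)/240000 = 0.3542 (×22).
Raised to α = 0.5: 0.67700 (×11); 0.59512 (×22).
Sum = 20.539654; FGT(0.5) = 20.539654 / 49 = 0.419.

0.419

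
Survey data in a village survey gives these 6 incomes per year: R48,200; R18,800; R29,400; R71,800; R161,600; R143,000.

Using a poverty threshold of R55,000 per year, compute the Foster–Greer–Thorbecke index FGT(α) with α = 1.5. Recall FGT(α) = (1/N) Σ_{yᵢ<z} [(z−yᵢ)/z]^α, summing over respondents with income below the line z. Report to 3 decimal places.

0.149

Below the line: R18,800, R29,400, R48,200 (q = 3 of N = 6).
Normalized shortfalls: (55000−18800)/55000 = 0.6582; (55000−29400)/55000 = 0.4655; (55000−48200)/55000 = 0.1236.
Raised to α = 1.5: 0.53397; 0.31755; 0.04347.
Sum = 0.894998; FGT(1.5) = 0.894998 / 6 = 0.149.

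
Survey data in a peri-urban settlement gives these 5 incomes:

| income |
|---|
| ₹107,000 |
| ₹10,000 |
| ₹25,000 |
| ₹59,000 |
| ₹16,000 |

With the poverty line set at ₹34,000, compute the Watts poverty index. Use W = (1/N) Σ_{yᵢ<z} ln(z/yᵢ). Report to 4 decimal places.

Below z: ₹10,000, ₹16,000, ₹25,000 (q = 3 of N = 5).
Log shortfalls: ln(34000/10000) = 1.2238; ln(34000/16000) = 0.7538; ln(34000/25000) = 0.3075.
W = 2.285032 / 5 = 0.4570.

0.4570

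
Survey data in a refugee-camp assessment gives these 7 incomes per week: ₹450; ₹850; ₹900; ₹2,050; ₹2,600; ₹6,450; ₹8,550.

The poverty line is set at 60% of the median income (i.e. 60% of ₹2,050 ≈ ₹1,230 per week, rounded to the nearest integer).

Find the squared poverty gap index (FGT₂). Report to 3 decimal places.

0.081

Below the line: ₹450, ₹850, ₹900 (q = 3 of N = 7).
Gap ratios (z−y)/z: (1230−450)/1230 = 0.6341; (1230−850)/1230 = 0.3089; (1230−900)/1230 = 0.2683.
Squared: 0.4021; 0.0954; 0.0720.
Sum = 0.569568; P₂ = 0.569568 / 7 = 0.081.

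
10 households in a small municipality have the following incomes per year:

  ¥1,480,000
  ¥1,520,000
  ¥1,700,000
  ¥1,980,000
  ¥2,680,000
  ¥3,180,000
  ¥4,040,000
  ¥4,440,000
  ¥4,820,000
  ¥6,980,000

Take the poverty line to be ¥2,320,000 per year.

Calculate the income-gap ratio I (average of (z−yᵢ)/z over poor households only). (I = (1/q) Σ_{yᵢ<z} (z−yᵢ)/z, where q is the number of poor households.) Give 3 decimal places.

0.280

Poor units: ¥1,480,000, ¥1,520,000, ¥1,700,000, ¥1,980,000 (q = 4 of N = 10).
Shortfall ratios (z−y)/z: 0.3621, 0.3448, 0.2672, 0.1466; sum = 1.120690.
I averages over the q = 4 poor units only: 1.120690 / 4 = 0.280.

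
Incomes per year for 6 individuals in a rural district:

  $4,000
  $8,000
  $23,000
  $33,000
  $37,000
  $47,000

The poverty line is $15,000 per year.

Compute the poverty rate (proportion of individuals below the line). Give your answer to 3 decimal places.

2 of the 6 individuals have income below $15,000.
H = 2/6 = 0.333.

0.333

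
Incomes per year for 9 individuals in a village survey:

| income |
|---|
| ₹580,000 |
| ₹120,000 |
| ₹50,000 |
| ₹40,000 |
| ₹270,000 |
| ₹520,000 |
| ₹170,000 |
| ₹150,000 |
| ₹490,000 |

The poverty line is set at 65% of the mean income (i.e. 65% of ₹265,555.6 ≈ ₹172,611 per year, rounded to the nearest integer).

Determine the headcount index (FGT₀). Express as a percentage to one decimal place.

5 of the 9 individuals have income below ₹172,611.
H = 5/9 = 55.6%.

55.6%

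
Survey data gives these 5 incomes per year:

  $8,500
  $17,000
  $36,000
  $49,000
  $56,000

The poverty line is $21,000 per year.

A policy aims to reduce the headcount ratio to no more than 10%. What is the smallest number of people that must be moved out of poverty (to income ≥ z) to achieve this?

2

Currently q = 2 of N = 5 are below the line (H = 0.400).
A headcount ratio of at most 10% allows at most ⌊0.10 × 5⌋ = 0 poor people.
So at least 2 − 0 = 2 must be lifted.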